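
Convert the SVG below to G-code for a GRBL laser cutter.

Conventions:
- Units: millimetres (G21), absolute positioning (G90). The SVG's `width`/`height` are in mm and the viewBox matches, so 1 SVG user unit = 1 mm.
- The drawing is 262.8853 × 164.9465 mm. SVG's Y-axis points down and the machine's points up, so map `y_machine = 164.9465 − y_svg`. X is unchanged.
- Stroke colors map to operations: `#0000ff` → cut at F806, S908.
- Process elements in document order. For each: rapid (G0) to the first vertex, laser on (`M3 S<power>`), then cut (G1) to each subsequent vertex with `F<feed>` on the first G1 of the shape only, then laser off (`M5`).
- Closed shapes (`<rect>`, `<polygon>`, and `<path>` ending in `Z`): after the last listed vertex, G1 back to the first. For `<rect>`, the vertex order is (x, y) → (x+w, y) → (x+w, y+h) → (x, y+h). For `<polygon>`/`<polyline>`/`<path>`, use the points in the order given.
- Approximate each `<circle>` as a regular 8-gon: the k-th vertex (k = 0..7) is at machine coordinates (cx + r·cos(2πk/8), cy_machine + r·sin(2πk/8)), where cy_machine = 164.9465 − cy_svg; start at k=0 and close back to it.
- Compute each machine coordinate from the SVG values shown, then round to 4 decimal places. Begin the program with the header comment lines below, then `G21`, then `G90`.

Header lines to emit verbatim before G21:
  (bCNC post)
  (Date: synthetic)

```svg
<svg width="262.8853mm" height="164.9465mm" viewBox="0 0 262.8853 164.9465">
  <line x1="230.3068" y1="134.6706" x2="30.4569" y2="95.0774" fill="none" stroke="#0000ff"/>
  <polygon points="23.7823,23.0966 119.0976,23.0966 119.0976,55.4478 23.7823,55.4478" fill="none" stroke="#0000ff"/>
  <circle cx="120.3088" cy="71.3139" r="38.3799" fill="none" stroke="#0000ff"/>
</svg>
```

viewBox `0 0 262.8853 164.9465` with mm width/height → 1 unit = 1 mm. Flip: y_m = 164.9465 − y_svg.

**Shape 1** — `<line>` line segment, stroke `#0000ff` → cut (S908, F806). Machine vertices: (230.3068,30.2759) → (30.4569,69.8691). Open path.

**Shape 2** — `<polygon>` rectangle, stroke `#0000ff` → cut (S908, F806). Machine vertices: (23.7823,141.8499) → (119.0976,141.8499) → (119.0976,109.4987) → (23.7823,109.4987) → (23.7823,141.8499). Closed: final G1 returns to the first vertex.

**Shape 3** — `<circle>` circle, stroke `#0000ff` → cut (S908, F806). Machine vertices: (158.6887,93.6326) → (147.4475,120.7713) → (120.3088,132.0125) → (93.1701,120.7713) → (81.9289,93.6326) → (93.1701,66.4939) → (120.3088,55.2527) → (147.4475,66.4939) → (158.6887,93.6326). Closed: final G1 returns to the first vertex.

(bCNC post)
(Date: synthetic)
G21
G90
G0 X230.3068 Y30.2759
M3 S908
G1 X30.4569 Y69.8691 F806
M5
G0 X23.7823 Y141.8499
M3 S908
G1 X119.0976 Y141.8499 F806
G1 X119.0976 Y109.4987
G1 X23.7823 Y109.4987
G1 X23.7823 Y141.8499
M5
G0 X158.6887 Y93.6326
M3 S908
G1 X147.4475 Y120.7713 F806
G1 X120.3088 Y132.0125
G1 X93.1701 Y120.7713
G1 X81.9289 Y93.6326
G1 X93.1701 Y66.4939
G1 X120.3088 Y55.2527
G1 X147.4475 Y66.4939
G1 X158.6887 Y93.6326
M5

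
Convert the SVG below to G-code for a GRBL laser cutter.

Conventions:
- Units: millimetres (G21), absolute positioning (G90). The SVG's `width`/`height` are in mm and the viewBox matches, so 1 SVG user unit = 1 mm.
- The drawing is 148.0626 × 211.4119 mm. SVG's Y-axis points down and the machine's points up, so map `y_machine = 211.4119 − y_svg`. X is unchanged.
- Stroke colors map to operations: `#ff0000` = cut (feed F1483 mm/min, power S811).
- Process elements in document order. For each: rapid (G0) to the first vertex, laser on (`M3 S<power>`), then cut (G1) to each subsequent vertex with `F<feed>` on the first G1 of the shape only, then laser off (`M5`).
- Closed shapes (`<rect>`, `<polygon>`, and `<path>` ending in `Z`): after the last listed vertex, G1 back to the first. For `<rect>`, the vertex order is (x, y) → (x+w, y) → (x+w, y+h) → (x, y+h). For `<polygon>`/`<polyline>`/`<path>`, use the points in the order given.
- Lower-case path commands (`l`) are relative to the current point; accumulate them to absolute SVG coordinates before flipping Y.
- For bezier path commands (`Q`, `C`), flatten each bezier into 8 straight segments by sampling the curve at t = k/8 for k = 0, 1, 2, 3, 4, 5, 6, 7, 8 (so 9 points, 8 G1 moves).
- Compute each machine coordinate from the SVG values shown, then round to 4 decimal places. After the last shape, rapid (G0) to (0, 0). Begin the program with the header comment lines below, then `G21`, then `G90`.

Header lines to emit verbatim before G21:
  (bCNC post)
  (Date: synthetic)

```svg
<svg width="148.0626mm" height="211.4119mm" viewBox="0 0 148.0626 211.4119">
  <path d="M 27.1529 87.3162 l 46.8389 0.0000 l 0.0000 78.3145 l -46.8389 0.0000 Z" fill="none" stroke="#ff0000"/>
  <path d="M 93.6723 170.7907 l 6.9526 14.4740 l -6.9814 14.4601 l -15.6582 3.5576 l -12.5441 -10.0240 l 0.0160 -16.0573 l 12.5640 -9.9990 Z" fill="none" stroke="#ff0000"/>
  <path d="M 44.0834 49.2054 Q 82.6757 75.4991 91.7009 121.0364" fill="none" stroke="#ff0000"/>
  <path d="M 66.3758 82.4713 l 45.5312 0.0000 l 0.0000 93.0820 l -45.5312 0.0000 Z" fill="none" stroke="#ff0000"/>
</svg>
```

(bCNC post)
(Date: synthetic)
G21
G90
G0 X27.1529 Y124.0957
M3 S811
G1 X73.9918 Y124.0957 F1483
G1 X73.9918 Y45.7812
G1 X27.1529 Y45.7812
G1 X27.1529 Y124.0957
M5
G0 X93.6723 Y40.6212
M3 S811
G1 X100.6249 Y26.1472 F1483
G1 X93.6435 Y11.6871
G1 X77.9853 Y8.1295
G1 X65.4412 Y18.1535
G1 X65.4572 Y34.2108
G1 X78.0212 Y44.2098
G1 X93.6723 Y40.6212
M5
G0 X44.0834 Y162.2065
M3 S811
G1 X53.2695 Y155.3324 F1483
G1 X61.5316 Y147.8569
G1 X68.8698 Y139.7801
G1 X75.2839 Y131.1019
G1 X80.7741 Y121.8223
G1 X85.3404 Y111.9414
G1 X88.9826 Y101.4591
G1 X91.7009 Y90.3755
M5
G0 X66.3758 Y128.9406
M3 S811
G1 X111.9070 Y128.9406 F1483
G1 X111.9070 Y35.8586
G1 X66.3758 Y35.8586
G1 X66.3758 Y128.9406
M5
G0 X0.0000 Y0.0000

viewBox `0 0 148.0626 211.4119` with mm width/height → 1 unit = 1 mm. Flip: y_m = 211.4119 − y_svg.

**Shape 1** — `<path>` rectangle, stroke `#ff0000` → cut (S811, F1483). Machine vertices: (27.1529,124.0957) → (73.9918,124.0957) → (73.9918,45.7812) → (27.1529,45.7812) → (27.1529,124.0957). Closed: final G1 returns to the first vertex.

**Shape 2** — `<path>` regular polygon, stroke `#ff0000` → cut (S811, F1483). Machine vertices: (93.6723,40.6212) → (100.6249,26.1472) → (93.6435,11.6871) → (77.9853,8.1295) → (65.4412,18.1535) → (65.4572,34.2108) → (78.0212,44.2098) → (93.6723,40.6212). Closed: final G1 returns to the first vertex.

**Shape 3** — `<path>` quadratic bezier, stroke `#ff0000` → cut (S811, F1483). Control points (SVG): P0=(44.0834,49.2054), P1=(82.6757,75.4991), P2=(91.7009,121.0364); sampled at t=k/8. Machine vertices: (44.0834,162.2065) → (53.2695,155.3324) → (61.5316,147.8569) → (68.8698,139.7801) → (75.2839,131.1019) → (80.7741,121.8223) → (85.3404,111.9414) → (88.9826,101.4591) → (91.7009,90.3755). Open path.

**Shape 4** — `<path>` rectangle, stroke `#ff0000` → cut (S811, F1483). Machine vertices: (66.3758,128.9406) → (111.9070,128.9406) → (111.9070,35.8586) → (66.3758,35.8586) → (66.3758,128.9406). Closed: final G1 returns to the first vertex.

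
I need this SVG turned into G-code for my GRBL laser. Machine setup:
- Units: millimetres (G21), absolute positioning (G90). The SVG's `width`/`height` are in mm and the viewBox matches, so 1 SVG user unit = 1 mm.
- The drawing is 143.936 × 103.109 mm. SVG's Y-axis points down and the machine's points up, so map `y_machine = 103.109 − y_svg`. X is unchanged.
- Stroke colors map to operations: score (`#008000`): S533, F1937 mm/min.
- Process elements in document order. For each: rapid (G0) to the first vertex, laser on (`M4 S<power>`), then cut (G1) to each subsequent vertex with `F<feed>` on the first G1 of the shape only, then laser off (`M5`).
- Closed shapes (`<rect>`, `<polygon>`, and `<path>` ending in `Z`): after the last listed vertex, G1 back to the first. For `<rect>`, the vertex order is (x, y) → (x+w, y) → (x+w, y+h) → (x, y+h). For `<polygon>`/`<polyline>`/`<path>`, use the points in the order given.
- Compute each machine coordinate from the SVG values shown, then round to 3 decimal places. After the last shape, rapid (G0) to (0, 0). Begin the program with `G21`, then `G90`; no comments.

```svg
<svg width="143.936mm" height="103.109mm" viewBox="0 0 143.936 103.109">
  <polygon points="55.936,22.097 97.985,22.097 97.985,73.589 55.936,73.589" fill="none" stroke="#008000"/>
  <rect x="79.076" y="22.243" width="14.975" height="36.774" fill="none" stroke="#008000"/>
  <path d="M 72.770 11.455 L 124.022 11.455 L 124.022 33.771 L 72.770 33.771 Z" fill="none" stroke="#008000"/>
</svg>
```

G21
G90
G0 X55.936 Y81.012
M4 S533
G1 X97.985 Y81.012 F1937
G1 X97.985 Y29.520
G1 X55.936 Y29.520
G1 X55.936 Y81.012
M5
G0 X79.076 Y80.866
M4 S533
G1 X94.051 Y80.866 F1937
G1 X94.051 Y44.092
G1 X79.076 Y44.092
G1 X79.076 Y80.866
M5
G0 X72.770 Y91.654
M4 S533
G1 X124.022 Y91.654 F1937
G1 X124.022 Y69.338
G1 X72.770 Y69.338
G1 X72.770 Y91.654
M5
G0 X0.000 Y0.000

1 u = 1 mm; y_m = 103.109 − y.

[1] `<polygon>` rectangle, #008000→score S533 F1937: (55.936,81.012) → (97.985,81.012) → (97.985,29.520) → (55.936,29.520) → (55.936,81.012) (closed)

[2] `<rect>` rectangle, #008000→score S533 F1937: (79.076,80.866) → (94.051,80.866) → (94.051,44.092) → (79.076,44.092) → (79.076,80.866) (closed)

[3] `<path>` rectangle, #008000→score S533 F1937: (72.770,91.654) → (124.022,91.654) → (124.022,69.338) → (72.770,69.338) → (72.770,91.654) (closed)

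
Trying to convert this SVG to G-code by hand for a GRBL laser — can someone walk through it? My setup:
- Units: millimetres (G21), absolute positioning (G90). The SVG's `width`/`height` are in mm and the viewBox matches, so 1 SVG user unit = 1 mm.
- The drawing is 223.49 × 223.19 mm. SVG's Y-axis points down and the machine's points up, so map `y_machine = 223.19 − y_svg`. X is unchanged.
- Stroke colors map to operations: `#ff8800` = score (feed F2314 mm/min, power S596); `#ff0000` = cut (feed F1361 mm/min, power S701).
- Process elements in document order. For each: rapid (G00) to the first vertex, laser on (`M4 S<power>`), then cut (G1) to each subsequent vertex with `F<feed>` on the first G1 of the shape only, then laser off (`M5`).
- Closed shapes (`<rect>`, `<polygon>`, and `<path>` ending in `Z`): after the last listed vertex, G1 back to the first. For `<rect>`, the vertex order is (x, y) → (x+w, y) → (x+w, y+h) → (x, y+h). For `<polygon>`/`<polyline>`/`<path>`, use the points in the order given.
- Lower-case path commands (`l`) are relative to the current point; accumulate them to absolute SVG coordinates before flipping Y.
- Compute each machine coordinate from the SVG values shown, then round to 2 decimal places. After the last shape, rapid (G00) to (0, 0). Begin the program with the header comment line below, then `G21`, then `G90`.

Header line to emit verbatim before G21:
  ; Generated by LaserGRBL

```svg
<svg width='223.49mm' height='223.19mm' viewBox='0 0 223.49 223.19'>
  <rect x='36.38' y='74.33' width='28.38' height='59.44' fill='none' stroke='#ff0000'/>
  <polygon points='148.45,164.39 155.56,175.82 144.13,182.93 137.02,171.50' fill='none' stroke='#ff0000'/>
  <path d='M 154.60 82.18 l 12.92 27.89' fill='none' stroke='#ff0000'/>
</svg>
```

; Generated by LaserGRBL
G21
G90
G00 X36.38 Y148.86
M4 S701
G1 X64.76 Y148.86 F1361
G1 X64.76 Y89.42
G1 X36.38 Y89.42
G1 X36.38 Y148.86
M5
G00 X148.45 Y58.80
M4 S701
G1 X155.56 Y47.37 F1361
G1 X144.13 Y40.26
G1 X137.02 Y51.69
G1 X148.45 Y58.80
M5
G00 X154.60 Y141.01
M4 S701
G1 X167.52 Y113.12 F1361
M5
G00 X0.00 Y0.00

Since the viewBox matches the mm dimensions, user units are millimetres directly. The only transform is the Y-flip y_m = 223.19 − y_svg.

Shape 1 is a rectangle drawn with `<rect>`. Its stroke #ff0000 means cut at S701, F1361. After flipping Y the toolpath is (36.38,148.86) → (64.76,148.86) → (64.76,89.42) → (36.38,89.42) → (36.38,148.86), returning to the start.

Shape 2 is a regular polygon drawn with `<polygon>`. Its stroke #ff0000 means cut at S701, F1361. After flipping Y the toolpath is (148.45,58.80) → (155.56,47.37) → (144.13,40.26) → (137.02,51.69) → (148.45,58.80), returning to the start.

Shape 3 is a line segment drawn with `<path>`. Its stroke #ff0000 means cut at S701, F1361. After flipping Y the toolpath is (154.60,141.01) → (167.52,113.12).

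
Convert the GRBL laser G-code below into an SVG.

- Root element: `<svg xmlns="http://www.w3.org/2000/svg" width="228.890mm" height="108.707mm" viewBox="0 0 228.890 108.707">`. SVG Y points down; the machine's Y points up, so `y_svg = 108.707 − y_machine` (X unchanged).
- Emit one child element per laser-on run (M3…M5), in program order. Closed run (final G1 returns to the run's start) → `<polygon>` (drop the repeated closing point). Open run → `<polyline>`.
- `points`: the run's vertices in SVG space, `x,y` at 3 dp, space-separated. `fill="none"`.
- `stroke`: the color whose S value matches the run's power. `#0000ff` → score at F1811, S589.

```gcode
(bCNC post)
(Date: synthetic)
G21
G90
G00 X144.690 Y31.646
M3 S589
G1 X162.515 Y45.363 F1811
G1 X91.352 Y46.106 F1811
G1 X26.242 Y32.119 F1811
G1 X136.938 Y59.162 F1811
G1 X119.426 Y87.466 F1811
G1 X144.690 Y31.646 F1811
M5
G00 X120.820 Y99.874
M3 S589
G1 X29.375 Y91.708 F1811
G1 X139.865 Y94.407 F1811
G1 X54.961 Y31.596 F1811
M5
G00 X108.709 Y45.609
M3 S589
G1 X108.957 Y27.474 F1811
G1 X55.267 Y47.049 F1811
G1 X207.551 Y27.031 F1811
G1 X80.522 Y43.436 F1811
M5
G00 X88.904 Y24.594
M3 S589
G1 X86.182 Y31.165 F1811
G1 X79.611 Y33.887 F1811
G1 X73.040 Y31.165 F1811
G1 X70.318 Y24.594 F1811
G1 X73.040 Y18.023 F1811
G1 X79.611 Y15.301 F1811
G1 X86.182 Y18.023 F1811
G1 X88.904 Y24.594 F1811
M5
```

Machine Y-up, SVG Y-down with viewBox height 108.707, so y_svg = 108.707 − y_machine; X carries over. Every run uses S589, so all elements get stroke `#0000ff` (score).

Run 1: The run returns to its start, so emit a `<polygon>` with points (Y-flipped): 144.690,77.061 162.515,63.344 91.352,62.601 26.242,76.588 136.938,49.545 119.426,21.241.

Run 2: The run is open, so emit a `<polyline>` with points (Y-flipped): 120.820,8.833 29.375,16.999 139.865,14.300 54.961,77.111.

Run 3: The run is open, so emit a `<polyline>` with points (Y-flipped): 108.709,63.098 108.957,81.233 55.267,61.658 207.551,81.676 80.522,65.271.

Run 4: The run returns to its start, so emit a `<polygon>` with points (Y-flipped): 88.904,84.113 86.182,77.542 79.611,74.820 73.040,77.542 70.318,84.113 73.040,90.684 79.611,93.406 86.182,90.684.

<svg xmlns="http://www.w3.org/2000/svg" width="228.890mm" height="108.707mm" viewBox="0 0 228.890 108.707">
  <polygon points="144.690,77.061 162.515,63.344 91.352,62.601 26.242,76.588 136.938,49.545 119.426,21.241" fill="none" stroke="#0000ff"/>
  <polyline points="120.820,8.833 29.375,16.999 139.865,14.300 54.961,77.111" fill="none" stroke="#0000ff"/>
  <polyline points="108.709,63.098 108.957,81.233 55.267,61.658 207.551,81.676 80.522,65.271" fill="none" stroke="#0000ff"/>
  <polygon points="88.904,84.113 86.182,77.542 79.611,74.820 73.040,77.542 70.318,84.113 73.040,90.684 79.611,93.406 86.182,90.684" fill="none" stroke="#0000ff"/>
</svg>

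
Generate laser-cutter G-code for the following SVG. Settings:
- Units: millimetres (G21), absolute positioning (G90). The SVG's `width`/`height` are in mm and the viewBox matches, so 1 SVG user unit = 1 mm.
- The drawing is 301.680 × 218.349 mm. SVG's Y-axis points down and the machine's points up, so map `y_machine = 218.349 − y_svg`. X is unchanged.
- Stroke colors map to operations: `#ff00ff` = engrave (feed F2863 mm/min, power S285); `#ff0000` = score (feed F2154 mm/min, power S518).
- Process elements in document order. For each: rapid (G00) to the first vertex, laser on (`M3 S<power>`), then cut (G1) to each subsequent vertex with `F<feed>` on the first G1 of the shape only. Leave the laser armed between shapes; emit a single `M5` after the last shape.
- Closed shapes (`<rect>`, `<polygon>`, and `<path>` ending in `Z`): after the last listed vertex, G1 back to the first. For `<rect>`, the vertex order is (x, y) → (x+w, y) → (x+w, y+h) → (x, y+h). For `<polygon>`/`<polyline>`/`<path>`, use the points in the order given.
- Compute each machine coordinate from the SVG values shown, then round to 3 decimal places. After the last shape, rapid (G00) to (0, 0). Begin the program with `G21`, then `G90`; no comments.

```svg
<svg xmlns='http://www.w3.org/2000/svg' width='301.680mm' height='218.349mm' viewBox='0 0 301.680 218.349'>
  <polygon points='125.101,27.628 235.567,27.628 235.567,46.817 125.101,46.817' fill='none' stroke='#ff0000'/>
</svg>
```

G21
G90
G00 X125.101 Y190.721
M3 S518
G1 X235.567 Y190.721 F2154
G1 X235.567 Y171.532
G1 X125.101 Y171.532
G1 X125.101 Y190.721
M5
G00 X0.000 Y0.000

1 u = 1 mm; y_m = 218.349 − y.

[1] `<polygon>` rectangle, #ff0000→score S518 F2154: (125.101,190.721) → (235.567,190.721) → (235.567,171.532) → (125.101,171.532) → (125.101,190.721) (closed)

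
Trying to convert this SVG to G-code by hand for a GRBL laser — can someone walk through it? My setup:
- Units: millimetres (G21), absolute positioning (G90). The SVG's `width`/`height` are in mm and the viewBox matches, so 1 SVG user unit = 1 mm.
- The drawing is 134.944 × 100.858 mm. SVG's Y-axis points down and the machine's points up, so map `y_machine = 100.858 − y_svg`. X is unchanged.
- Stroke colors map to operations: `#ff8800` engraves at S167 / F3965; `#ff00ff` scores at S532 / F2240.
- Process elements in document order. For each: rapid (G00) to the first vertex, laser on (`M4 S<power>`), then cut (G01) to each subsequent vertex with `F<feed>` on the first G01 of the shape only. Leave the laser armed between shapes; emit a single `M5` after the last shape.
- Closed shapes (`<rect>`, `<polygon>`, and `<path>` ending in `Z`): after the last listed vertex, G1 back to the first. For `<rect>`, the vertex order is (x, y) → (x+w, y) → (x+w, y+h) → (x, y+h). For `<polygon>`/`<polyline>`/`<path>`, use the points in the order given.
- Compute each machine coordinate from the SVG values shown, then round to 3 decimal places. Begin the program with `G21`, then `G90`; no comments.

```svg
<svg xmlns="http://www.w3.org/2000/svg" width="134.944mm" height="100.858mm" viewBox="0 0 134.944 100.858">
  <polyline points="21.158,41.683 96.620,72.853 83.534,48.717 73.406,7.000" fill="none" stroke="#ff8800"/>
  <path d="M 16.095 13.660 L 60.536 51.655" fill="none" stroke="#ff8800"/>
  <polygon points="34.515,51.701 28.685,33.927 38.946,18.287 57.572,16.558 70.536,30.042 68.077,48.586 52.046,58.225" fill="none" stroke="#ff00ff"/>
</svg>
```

G21
G90
G00 X21.158 Y59.175
M4 S167
G01 X96.620 Y28.005 F3965
G01 X83.534 Y52.141
G01 X73.406 Y93.858
G00 X16.095 Y87.198
M4 S167
G01 X60.536 Y49.203 F3965
G00 X34.515 Y49.157
M4 S532
G01 X28.685 Y66.931 F2240
G01 X38.946 Y82.571
G01 X57.572 Y84.300
G01 X70.536 Y70.816
G01 X68.077 Y52.272
G01 X52.046 Y42.633
G01 X34.515 Y49.157
M5

Since the viewBox matches the mm dimensions, user units are millimetres directly. The only transform is the Y-flip y_m = 100.858 − y_svg.

Shape 1 is a open polyline drawn with `<polyline>`. Its stroke #ff8800 means engrave at S167, F3965. After flipping Y the toolpath is (21.158,59.175) → (96.620,28.005) → (83.534,52.141) → (73.406,93.858).

Shape 2 is a line segment drawn with `<path>`. Its stroke #ff8800 means engrave at S167, F3965. After flipping Y the toolpath is (16.095,87.198) → (60.536,49.203).

Shape 3 is a regular polygon drawn with `<polygon>`. Its stroke #ff00ff means score at S532, F2240. After flipping Y the toolpath is (34.515,49.157) → (28.685,66.931) → (38.946,82.571) → (57.572,84.300) → (70.536,70.816) → (68.077,52.272) → (52.046,42.633) → (34.515,49.157), returning to the start.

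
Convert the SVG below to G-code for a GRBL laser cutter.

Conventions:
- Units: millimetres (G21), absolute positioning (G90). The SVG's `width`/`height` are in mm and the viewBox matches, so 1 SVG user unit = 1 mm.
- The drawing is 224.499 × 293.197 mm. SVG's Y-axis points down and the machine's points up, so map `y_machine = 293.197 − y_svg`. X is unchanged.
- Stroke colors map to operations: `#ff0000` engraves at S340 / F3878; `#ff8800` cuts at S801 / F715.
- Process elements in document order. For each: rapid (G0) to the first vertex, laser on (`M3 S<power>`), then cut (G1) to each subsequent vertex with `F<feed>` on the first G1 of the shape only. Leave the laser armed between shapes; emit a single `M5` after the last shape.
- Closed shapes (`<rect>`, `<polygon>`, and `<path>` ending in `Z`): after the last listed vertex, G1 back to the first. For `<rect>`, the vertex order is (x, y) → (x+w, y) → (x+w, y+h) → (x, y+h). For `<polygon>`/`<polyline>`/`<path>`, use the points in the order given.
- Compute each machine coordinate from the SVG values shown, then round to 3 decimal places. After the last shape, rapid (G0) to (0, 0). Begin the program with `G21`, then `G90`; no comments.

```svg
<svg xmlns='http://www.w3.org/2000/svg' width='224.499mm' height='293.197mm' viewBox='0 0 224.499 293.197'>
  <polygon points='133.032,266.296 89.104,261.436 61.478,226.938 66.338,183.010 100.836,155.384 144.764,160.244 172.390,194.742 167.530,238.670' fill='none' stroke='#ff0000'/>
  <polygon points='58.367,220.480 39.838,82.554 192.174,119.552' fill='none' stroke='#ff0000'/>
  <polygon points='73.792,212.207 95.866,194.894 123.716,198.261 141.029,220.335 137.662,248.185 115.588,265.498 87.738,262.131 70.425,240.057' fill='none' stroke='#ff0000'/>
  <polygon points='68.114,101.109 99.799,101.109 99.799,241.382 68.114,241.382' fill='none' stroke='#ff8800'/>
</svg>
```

G21
G90
G0 X133.032 Y26.901
M3 S340
G1 X89.104 Y31.761 F3878
G1 X61.478 Y66.259
G1 X66.338 Y110.187
G1 X100.836 Y137.813
G1 X144.764 Y132.953
G1 X172.390 Y98.455
G1 X167.530 Y54.527
G1 X133.032 Y26.901
G0 X58.367 Y72.717
M3 S340
G1 X39.838 Y210.643 F3878
G1 X192.174 Y173.645
G1 X58.367 Y72.717
G0 X73.792 Y80.990
M3 S340
G1 X95.866 Y98.303 F3878
G1 X123.716 Y94.936
G1 X141.029 Y72.862
G1 X137.662 Y45.012
G1 X115.588 Y27.699
G1 X87.738 Y31.066
G1 X70.425 Y53.140
G1 X73.792 Y80.990
G0 X68.114 Y192.088
M3 S801
G1 X99.799 Y192.088 F715
G1 X99.799 Y51.815
G1 X68.114 Y51.815
G1 X68.114 Y192.088
M5
G0 X0.000 Y0.000

viewBox `0 0 224.499 293.197` with mm width/height → 1 unit = 1 mm. Flip: y_m = 293.197 − y_svg.

**Shape 1** — `<polygon>` regular polygon, stroke `#ff0000` → engrave (S340, F3878). Machine vertices: (133.032,26.901) → (89.104,31.761) → (61.478,66.259) → (66.338,110.187) → (100.836,137.813) → (144.764,132.953) → (172.390,98.455) → (167.530,54.527) → (133.032,26.901). Closed: final G1 returns to the first vertex.

**Shape 2** — `<polygon>` closed polygon, stroke `#ff0000` → engrave (S340, F3878). Machine vertices: (58.367,72.717) → (39.838,210.643) → (192.174,173.645) → (58.367,72.717). Closed: final G1 returns to the first vertex.

**Shape 3** — `<polygon>` regular polygon, stroke `#ff0000` → engrave (S340, F3878). Machine vertices: (73.792,80.990) → (95.866,98.303) → (123.716,94.936) → (141.029,72.862) → (137.662,45.012) → (115.588,27.699) → (87.738,31.066) → (70.425,53.140) → (73.792,80.990). Closed: final G1 returns to the first vertex.

**Shape 4** — `<polygon>` rectangle, stroke `#ff8800` → cut (S801, F715). Machine vertices: (68.114,192.088) → (99.799,192.088) → (99.799,51.815) → (68.114,51.815) → (68.114,192.088). Closed: final G1 returns to the first vertex.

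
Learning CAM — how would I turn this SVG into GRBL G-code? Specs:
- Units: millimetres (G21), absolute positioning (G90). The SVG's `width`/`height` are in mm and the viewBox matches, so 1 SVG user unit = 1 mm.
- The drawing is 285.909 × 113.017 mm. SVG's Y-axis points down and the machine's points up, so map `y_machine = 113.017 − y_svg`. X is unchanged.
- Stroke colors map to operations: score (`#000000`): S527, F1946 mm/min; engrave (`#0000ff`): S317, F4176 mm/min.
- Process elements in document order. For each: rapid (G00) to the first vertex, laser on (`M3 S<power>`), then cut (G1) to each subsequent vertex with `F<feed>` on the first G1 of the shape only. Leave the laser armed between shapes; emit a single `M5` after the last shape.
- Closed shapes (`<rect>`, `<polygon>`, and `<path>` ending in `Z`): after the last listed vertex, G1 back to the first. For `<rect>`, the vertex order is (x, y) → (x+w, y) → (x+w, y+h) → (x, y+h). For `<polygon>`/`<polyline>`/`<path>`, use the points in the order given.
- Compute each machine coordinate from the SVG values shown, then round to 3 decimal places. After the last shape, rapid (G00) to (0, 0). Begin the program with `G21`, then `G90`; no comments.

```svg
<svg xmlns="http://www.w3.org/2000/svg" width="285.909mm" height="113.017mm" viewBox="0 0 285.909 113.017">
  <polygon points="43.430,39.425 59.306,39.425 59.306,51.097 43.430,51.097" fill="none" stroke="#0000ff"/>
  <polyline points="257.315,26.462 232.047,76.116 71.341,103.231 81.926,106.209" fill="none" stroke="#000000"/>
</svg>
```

viewBox `0 0 285.909 113.017` with mm width/height → 1 unit = 1 mm. Flip: y_m = 113.017 − y_svg.

**Shape 1** — `<polygon>` rectangle, stroke `#0000ff` → engrave (S317, F4176). Machine vertices: (43.430,73.592) → (59.306,73.592) → (59.306,61.920) → (43.430,61.920) → (43.430,73.592). Closed: final G1 returns to the first vertex.

**Shape 2** — `<polyline>` open polyline, stroke `#000000` → score (S527, F1946). Machine vertices: (257.315,86.555) → (232.047,36.901) → (71.341,9.786) → (81.926,6.808). Open path.

G21
G90
G00 X43.430 Y73.592
M3 S317
G1 X59.306 Y73.592 F4176
G1 X59.306 Y61.920
G1 X43.430 Y61.920
G1 X43.430 Y73.592
G00 X257.315 Y86.555
M3 S527
G1 X232.047 Y36.901 F1946
G1 X71.341 Y9.786
G1 X81.926 Y6.808
M5
G00 X0.000 Y0.000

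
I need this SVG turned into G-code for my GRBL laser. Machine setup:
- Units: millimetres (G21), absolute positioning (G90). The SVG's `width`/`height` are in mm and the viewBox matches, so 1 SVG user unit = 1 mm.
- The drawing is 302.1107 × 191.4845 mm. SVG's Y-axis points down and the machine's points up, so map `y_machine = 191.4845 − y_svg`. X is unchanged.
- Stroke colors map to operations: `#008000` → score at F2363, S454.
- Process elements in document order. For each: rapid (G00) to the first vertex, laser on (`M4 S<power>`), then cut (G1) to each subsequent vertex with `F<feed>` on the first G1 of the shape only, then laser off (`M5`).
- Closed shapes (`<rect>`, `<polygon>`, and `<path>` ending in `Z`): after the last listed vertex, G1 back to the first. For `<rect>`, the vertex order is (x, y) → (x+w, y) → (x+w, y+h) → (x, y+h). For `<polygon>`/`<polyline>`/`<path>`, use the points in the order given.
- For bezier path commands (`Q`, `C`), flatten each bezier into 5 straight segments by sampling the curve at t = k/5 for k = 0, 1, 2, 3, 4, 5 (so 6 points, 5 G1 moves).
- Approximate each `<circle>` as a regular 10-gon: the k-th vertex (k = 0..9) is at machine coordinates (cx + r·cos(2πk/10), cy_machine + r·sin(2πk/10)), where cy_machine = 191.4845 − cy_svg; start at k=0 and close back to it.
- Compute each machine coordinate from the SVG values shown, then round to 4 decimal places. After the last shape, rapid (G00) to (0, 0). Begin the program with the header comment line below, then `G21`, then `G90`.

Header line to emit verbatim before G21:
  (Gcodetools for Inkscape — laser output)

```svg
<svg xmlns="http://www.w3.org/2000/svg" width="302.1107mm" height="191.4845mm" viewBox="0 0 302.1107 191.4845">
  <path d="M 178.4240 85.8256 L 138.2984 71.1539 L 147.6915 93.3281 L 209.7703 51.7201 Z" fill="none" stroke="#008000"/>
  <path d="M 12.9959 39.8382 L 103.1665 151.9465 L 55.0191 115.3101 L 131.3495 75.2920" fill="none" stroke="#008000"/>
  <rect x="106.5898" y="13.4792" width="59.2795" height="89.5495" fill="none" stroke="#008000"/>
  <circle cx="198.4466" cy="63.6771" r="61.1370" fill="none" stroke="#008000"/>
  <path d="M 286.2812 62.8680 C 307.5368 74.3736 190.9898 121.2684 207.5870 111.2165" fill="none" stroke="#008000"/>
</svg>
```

(Gcodetools for Inkscape — laser output)
G21
G90
G00 X178.4240 Y105.6589
M4 S454
G1 X138.2984 Y120.3306 F2363
G1 X147.6915 Y98.1564
G1 X209.7703 Y139.7644
G1 X178.4240 Y105.6589
M5
G00 X12.9959 Y151.6463
M4 S454
G1 X103.1665 Y39.5380 F2363
G1 X55.0191 Y76.1744
G1 X131.3495 Y116.1925
M5
G00 X106.5898 Y178.0053
M4 S454
G1 X165.8693 Y178.0053 F2363
G1 X165.8693 Y88.4558
G1 X106.5898 Y88.4558
G1 X106.5898 Y178.0053
M5
G00 X259.5836 Y127.8074
M4 S454
G1 X247.9075 Y163.7428 F2363
G1 X217.3390 Y185.9521
G1 X179.5542 Y185.9521
G1 X148.9857 Y163.7428
G1 X137.3096 Y127.8074
G1 X148.9857 Y91.8720
G1 X179.5542 Y69.6627
G1 X217.3390 Y69.6627
G1 X247.9075 Y91.8720
G1 X259.5836 Y127.8074
M5
G00 X286.2812 Y128.6165
M4 S454
G1 X284.6658 Y118.2051 F2363
G1 X262.9833 Y103.7325
G1 X234.2390 Y89.6306
G1 X211.4384 Y80.3318
G1 X207.5870 Y80.2680
M5
G00 X0.0000 Y0.0000

Since the viewBox matches the mm dimensions, user units are millimetres directly. The only transform is the Y-flip y_m = 191.4845 − y_svg.

Shape 1 is a closed polygon drawn with `<path>`. Its stroke #008000 means score at S454, F2363. After flipping Y the toolpath is (178.4240,105.6589) → (138.2984,120.3306) → (147.6915,98.1564) → (209.7703,139.7644) → (178.4240,105.6589), returning to the start.

Shape 2 is a open polyline drawn with `<path>`. Its stroke #008000 means score at S454, F2363. After flipping Y the toolpath is (12.9959,151.6463) → (103.1665,39.5380) → (55.0191,76.1744) → (131.3495,116.1925).

Shape 3 is a rectangle drawn with `<rect>`. Its stroke #008000 means score at S454, F2363. After flipping Y the toolpath is (106.5898,178.0053) → (165.8693,178.0053) → (165.8693,88.4558) → (106.5898,88.4558) → (106.5898,178.0053), returning to the start.

Shape 4 is a circle drawn with `<circle>`. Its stroke #008000 means score at S454, F2363. After flipping Y the toolpath is (259.5836,127.8074) → (247.9075,163.7428) → (217.3390,185.9521) → (179.5542,185.9521) → (148.9857,163.7428) → (137.3096,127.8074) → (148.9857,91.8720) → (179.5542,69.6627) → (217.3390,69.6627) → (247.9075,91.8720) → (259.5836,127.8074), returning to the start.

Shape 5 is a cubic bezier drawn with `<path>`. Its stroke #008000 means score at S454, F2363. After flipping Y the toolpath is (286.2812,128.6165) → (284.6658,118.2051) → (262.9833,103.7325) → (234.2390,89.6306) → (211.4384,80.3318) → (207.5870,80.2680).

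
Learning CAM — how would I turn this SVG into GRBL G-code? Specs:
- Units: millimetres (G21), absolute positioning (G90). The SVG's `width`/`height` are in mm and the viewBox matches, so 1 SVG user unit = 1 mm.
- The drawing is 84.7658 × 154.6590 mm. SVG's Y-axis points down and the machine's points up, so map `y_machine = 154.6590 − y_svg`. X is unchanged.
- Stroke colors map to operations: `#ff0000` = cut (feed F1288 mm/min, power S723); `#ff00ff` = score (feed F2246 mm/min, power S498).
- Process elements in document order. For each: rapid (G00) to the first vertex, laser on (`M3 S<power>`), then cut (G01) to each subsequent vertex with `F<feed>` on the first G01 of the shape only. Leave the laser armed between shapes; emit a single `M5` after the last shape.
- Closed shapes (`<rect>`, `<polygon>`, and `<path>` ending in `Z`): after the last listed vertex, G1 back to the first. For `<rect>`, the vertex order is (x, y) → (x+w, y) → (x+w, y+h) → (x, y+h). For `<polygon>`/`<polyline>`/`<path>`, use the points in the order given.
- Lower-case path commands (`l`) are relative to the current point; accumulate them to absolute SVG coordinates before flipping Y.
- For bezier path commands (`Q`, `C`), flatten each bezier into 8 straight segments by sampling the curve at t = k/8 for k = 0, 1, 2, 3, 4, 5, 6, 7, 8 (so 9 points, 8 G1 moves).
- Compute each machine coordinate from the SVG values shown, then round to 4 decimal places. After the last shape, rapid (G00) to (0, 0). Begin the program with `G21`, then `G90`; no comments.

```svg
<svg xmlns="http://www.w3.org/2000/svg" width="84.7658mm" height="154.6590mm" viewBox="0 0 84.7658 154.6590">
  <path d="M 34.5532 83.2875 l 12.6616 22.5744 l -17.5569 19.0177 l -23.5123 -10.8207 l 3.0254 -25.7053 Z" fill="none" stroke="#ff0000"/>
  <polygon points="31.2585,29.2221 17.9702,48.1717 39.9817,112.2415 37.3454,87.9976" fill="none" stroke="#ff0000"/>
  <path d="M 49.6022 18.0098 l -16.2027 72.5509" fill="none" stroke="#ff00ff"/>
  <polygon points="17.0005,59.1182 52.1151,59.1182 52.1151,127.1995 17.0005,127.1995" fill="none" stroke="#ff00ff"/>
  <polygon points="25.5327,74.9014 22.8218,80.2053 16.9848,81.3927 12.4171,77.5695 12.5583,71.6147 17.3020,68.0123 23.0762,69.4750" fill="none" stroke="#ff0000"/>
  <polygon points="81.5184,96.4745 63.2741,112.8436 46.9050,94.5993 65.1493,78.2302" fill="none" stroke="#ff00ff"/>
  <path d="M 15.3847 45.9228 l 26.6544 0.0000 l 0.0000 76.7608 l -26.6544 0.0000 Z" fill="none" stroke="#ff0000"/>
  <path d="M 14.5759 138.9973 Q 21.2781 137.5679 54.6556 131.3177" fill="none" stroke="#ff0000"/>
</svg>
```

G21
G90
G00 X34.5532 Y71.3715
M3 S723
G01 X47.2148 Y48.7971 F1288
G01 X29.6579 Y29.7794
G01 X6.1456 Y40.6001
G01 X9.1710 Y66.3054
G01 X34.5532 Y71.3715
G00 X31.2585 Y125.4369
M3 S723
G01 X17.9702 Y106.4873 F1288
G01 X39.9817 Y42.4175
G01 X37.3454 Y66.6614
G01 X31.2585 Y125.4369
G00 X49.6022 Y136.6492
M3 S498
G01 X33.3995 Y64.0983 F2246
G00 X17.0005 Y95.5408
M3 S498
G01 X52.1151 Y95.5408 F2246
G01 X52.1151 Y27.4595
G01 X17.0005 Y27.4595
G01 X17.0005 Y95.5408
G00 X25.5327 Y79.7576
M3 S723
G01 X22.8218 Y74.4537 F1288
G01 X16.9848 Y73.2663
G01 X12.4171 Y77.0895
G01 X12.5583 Y83.0443
G01 X17.3020 Y86.6467
G01 X23.0762 Y85.1840
G01 X25.5327 Y79.7576
G00 X81.5184 Y58.1845
M3 S498
G01 X63.2741 Y41.8154 F2246
G01 X46.9050 Y60.0597
G01 X65.1493 Y76.4288
G01 X81.5184 Y58.1845
G00 X15.3847 Y108.7362
M3 S723
G01 X42.0391 Y108.7362 F1288
G01 X42.0391 Y31.9754
G01 X15.3847 Y31.9754
G01 X15.3847 Y108.7362
G00 X14.5759 Y15.6617
M3 S723
G01 X16.6683 Y16.0944 F1288
G01 X19.5942 Y16.6777
G01 X23.3538 Y17.4117
G01 X27.9469 Y18.2963
G01 X33.3737 Y19.3316
G01 X39.6341 Y20.5175
G01 X46.7280 Y21.8541
G01 X54.6556 Y23.3413
M5
G00 X0.0000 Y0.0000

1 u = 1 mm; y_m = 154.6590 − y.

[1] `<path>` regular polygon, #ff0000→cut S723 F1288: (34.5532,71.3715) → (47.2148,48.7971) → (29.6579,29.7794) → (6.1456,40.6001) → (9.1710,66.3054) → (34.5532,71.3715) (closed)

[2] `<polygon>` closed polygon, #ff0000→cut S723 F1288: (31.2585,125.4369) → (17.9702,106.4873) → (39.9817,42.4175) → (37.3454,66.6614) → (31.2585,125.4369) (closed)

[3] `<path>` line segment, #ff00ff→score S498 F2246: (49.6022,136.6492) → (33.3995,64.0983)

[4] `<polygon>` rectangle, #ff00ff→score S498 F2246: (17.0005,95.5408) → (52.1151,95.5408) → (52.1151,27.4595) → (17.0005,27.4595) → (17.0005,95.5408) (closed)

[5] `<polygon>` regular polygon, #ff0000→cut S723 F1288: (25.5327,79.7576) → (22.8218,74.4537) → (16.9848,73.2663) → (12.4171,77.0895) → (12.5583,83.0443) → (17.3020,86.6467) → (23.0762,85.1840) → (25.5327,79.7576) (closed)

[6] `<polygon>` regular polygon, #ff00ff→score S498 F2246: (81.5184,58.1845) → (63.2741,41.8154) → (46.9050,60.0597) → (65.1493,76.4288) → (81.5184,58.1845) (closed)

[7] `<path>` rectangle, #ff0000→cut S723 F1288: (15.3847,108.7362) → (42.0391,108.7362) → (42.0391,31.9754) → (15.3847,31.9754) → (15.3847,108.7362) (closed)

[8] `<path>` quadratic bezier, #ff0000→cut S723 F1288: (14.5759,15.6617) → (16.6683,16.0944) → (19.5942,16.6777) → (23.3538,17.4117) → (27.9469,18.2963) → (33.3737,19.3316) → (39.6341,20.5175) → (46.7280,21.8541) → (54.6556,23.3413)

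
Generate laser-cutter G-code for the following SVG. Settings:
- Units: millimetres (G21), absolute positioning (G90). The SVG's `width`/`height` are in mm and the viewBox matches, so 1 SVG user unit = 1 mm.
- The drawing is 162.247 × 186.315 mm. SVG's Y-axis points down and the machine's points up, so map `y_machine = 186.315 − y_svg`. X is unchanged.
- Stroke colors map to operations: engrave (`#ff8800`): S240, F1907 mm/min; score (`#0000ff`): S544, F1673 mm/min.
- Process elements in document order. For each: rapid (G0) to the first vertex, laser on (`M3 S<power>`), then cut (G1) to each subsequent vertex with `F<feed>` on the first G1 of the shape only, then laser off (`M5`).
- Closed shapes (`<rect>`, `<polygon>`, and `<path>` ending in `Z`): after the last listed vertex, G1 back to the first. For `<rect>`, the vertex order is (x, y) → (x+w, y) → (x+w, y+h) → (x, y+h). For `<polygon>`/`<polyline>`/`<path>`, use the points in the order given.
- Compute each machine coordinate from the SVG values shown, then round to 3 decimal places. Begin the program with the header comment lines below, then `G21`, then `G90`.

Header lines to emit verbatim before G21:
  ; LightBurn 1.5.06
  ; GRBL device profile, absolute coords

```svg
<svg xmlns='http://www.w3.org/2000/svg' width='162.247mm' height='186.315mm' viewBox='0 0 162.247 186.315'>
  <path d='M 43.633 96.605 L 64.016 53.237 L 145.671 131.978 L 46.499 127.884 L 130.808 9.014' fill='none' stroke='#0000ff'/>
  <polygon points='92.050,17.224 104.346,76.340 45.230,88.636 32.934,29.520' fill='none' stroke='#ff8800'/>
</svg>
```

viewBox `0 0 162.247 186.315` with mm width/height → 1 unit = 1 mm. Flip: y_m = 186.315 − y_svg.

**Shape 1** — `<path>` open polyline, stroke `#0000ff` → score (S544, F1673). Machine vertices: (43.633,89.710) → (64.016,133.078) → (145.671,54.337) → (46.499,58.431) → (130.808,177.301). Open path.

**Shape 2** — `<polygon>` regular polygon, stroke `#ff8800` → engrave (S240, F1907). Machine vertices: (92.050,169.091) → (104.346,109.975) → (45.230,97.679) → (32.934,156.795) → (92.050,169.091). Closed: final G1 returns to the first vertex.

; LightBurn 1.5.06
; GRBL device profile, absolute coords
G21
G90
G0 X43.633 Y89.710
M3 S544
G1 X64.016 Y133.078 F1673
G1 X145.671 Y54.337
G1 X46.499 Y58.431
G1 X130.808 Y177.301
M5
G0 X92.050 Y169.091
M3 S240
G1 X104.346 Y109.975 F1907
G1 X45.230 Y97.679
G1 X32.934 Y156.795
G1 X92.050 Y169.091
M5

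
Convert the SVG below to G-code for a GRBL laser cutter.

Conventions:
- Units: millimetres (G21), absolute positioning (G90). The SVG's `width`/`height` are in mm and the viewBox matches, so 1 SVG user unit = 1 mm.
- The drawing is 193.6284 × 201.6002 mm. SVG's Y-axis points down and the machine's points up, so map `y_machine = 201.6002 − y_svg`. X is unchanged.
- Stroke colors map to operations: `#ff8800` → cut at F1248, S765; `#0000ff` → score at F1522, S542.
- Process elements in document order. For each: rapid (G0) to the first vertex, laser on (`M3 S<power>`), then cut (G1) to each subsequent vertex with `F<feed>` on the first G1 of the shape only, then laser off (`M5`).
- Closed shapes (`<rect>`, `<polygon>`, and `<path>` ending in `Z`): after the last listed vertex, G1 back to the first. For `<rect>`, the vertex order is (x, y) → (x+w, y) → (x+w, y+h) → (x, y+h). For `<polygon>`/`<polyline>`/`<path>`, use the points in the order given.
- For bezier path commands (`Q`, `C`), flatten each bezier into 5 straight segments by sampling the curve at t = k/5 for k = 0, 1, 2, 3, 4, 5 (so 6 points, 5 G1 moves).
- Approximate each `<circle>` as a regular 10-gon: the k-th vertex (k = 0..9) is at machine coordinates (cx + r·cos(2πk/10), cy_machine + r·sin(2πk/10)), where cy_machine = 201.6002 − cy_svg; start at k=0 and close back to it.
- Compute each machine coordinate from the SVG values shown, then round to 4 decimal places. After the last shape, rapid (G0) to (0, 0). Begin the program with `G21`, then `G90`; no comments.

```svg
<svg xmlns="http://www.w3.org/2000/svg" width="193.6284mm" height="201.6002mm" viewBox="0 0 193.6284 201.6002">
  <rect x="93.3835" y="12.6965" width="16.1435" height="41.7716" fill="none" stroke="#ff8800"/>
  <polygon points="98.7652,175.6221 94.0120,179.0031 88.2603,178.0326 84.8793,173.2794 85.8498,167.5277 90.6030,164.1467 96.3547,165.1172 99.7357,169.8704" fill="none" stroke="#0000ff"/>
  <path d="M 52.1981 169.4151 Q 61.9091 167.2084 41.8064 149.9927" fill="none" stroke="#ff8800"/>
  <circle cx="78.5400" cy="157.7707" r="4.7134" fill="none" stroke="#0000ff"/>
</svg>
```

G21
G90
G0 X93.3835 Y188.9037
M3 S765
G1 X109.5270 Y188.9037 F1248
G1 X109.5270 Y147.1321
G1 X93.3835 Y147.1321
G1 X93.3835 Y188.9037
M5
G0 X98.7652 Y25.9781
M3 S542
G1 X94.0120 Y22.5971 F1522
G1 X88.2603 Y23.5676
G1 X84.8793 Y28.3208
G1 X85.8498 Y34.0725
G1 X90.6030 Y37.4535
G1 X96.3547 Y36.4830
G1 X99.7357 Y31.7298
G1 X98.7652 Y25.9781
M5
G0 X52.1981 Y32.1851
M3 S765
G1 X54.8900 Y33.6681 F1248
G1 X55.1967 Y36.3519
G1 X53.1184 Y40.2364
G1 X48.6549 Y45.3216
G1 X41.8064 Y51.6075
M5
G0 X83.2534 Y43.8295
M3 S542
G1 X82.3532 Y46.6000 F1522
G1 X79.9965 Y48.3122
G1 X77.0835 Y48.3122
G1 X74.7268 Y46.6000
G1 X73.8266 Y43.8295
G1 X74.7268 Y41.0590
G1 X77.0835 Y39.3468
G1 X79.9965 Y39.3468
G1 X82.3532 Y41.0590
G1 X83.2534 Y43.8295
M5
G0 X0.0000 Y0.0000

1 u = 1 mm; y_m = 201.6002 − y.

[1] `<rect>` rectangle, #ff8800→cut S765 F1248: (93.3835,188.9037) → (109.5270,188.9037) → (109.5270,147.1321) → (93.3835,147.1321) → (93.3835,188.9037) (closed)

[2] `<polygon>` regular polygon, #0000ff→score S542 F1522: (98.7652,25.9781) → (94.0120,22.5971) → (88.2603,23.5676) → (84.8793,28.3208) → (85.8498,34.0725) → (90.6030,37.4535) → (96.3547,36.4830) → (99.7357,31.7298) → (98.7652,25.9781) (closed)

[3] `<path>` quadratic bezier, #ff8800→cut S765 F1248: (52.1981,32.1851) → (54.8900,33.6681) → (55.1967,36.3519) → (53.1184,40.2364) → (48.6549,45.3216) → (41.8064,51.6075)

[4] `<circle>` circle, #0000ff→score S542 F1522: (83.2534,43.8295) → (82.3532,46.6000) → (79.9965,48.3122) → (77.0835,48.3122) → (74.7268,46.6000) → (73.8266,43.8295) → (74.7268,41.0590) → (77.0835,39.3468) → (79.9965,39.3468) → (82.3532,41.0590) → (83.2534,43.8295) (closed)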